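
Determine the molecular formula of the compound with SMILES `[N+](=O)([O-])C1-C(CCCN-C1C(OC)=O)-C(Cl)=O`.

Heavy atoms from the SMILES: 9 C, 1 Cl, 2 N, 5 O.
Implicit hydrogens by atom environment:
  4 × O: no H
  3 × C: 2 H each → 6
  3 × C: 1 H each → 3
  2 × C: no H
  1 × C: 3 H
  1 × Cl: no H
  1 × N: 1 H
  1 × N (charge +1): no H
  1 × O (charge -1): no H
  Total hydrogens = 13.
Molecular formula: C9H13ClN2O5

C9H13ClN2O5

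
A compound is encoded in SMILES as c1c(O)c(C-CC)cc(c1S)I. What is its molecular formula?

Heavy atoms from the SMILES: 9 C, 1 I, 1 O, 1 S.
Implicit hydrogens by atom environment:
  4 × C (aromatic): no H
  2 × C: 2 H each → 4
  2 × C (aromatic): 1 H each → 2
  1 × C: 3 H
  1 × I: no H
  1 × O: 1 H
  1 × S: 1 H
  Total hydrogens = 11.
Molecular formula: C9H11IOS

C9H11IOS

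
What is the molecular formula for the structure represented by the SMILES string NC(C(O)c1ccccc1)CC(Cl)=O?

C10H12ClNO2

Heavy atoms from the SMILES: 10 C, 1 Cl, 1 N, 2 O.
Implicit hydrogens by atom environment:
  5 × C (aromatic): 1 H each → 5
  2 × C: 1 H each → 2
  1 × C: 2 H
  1 × C: no H
  1 × C (aromatic): no H
  1 × Cl: no H
  1 × N: 2 H
  1 × O: 1 H
  1 × O: no H
  Total hydrogens = 12.
Molecular formula: C10H12ClNO2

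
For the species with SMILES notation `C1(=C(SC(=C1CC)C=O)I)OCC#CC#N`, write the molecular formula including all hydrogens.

Heavy atoms from the SMILES: 11 C, 1 I, 1 N, 2 O, 1 S.
Implicit hydrogens by atom environment:
  4 × C (aromatic): no H
  3 × C: no H
  2 × C: 2 H each → 4
  2 × O: no H
  1 × C: 3 H
  1 × C: 1 H
  1 × I: no H
  1 × N: no H
  1 × S (aromatic): no H
  Total hydrogens = 8.
Molecular formula: C11H8INO2S

C11H8INO2S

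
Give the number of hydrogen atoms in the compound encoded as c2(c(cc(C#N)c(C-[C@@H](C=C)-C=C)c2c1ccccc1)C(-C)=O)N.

Hydrogens are implicit in SMILES; fill each atom to its normal valence:
  6 × C (aromatic): 1 H each → 6
  6 × C (aromatic): no H
  3 × C: 2 H each → 6
  3 × C: 1 H each → 3
  2 × C: no H
  1 × C: 3 H
  1 × N: 2 H
  1 × N: no H
  1 × O: no H
  Total hydrogens = 20.

20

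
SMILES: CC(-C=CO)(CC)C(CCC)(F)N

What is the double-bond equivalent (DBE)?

Molecular formula from the SMILES: C10H20FNO.
DoU = (2C + 2 + N − H − X)/2 = (2·10 + 2 + 1 − 20 − 1)/2 = 2/2 = 1.
(Structurally: 0 ring(s) + 1 π bond(s) = 1.)

1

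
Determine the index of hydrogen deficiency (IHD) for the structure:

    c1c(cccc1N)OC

Molecular formula from the SMILES: C7H9NO.
DoU = (2C + 2 + N − H − X)/2 = (2·7 + 2 + 1 − 9 − 0)/2 = 8/2 = 4.
(Structurally: 1 ring(s) + 3 π bond(s) = 4.)

4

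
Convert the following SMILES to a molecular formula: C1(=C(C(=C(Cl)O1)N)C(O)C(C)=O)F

C7H7ClFNO3

Heavy atoms from the SMILES: 7 C, 1 Cl, 1 F, 1 N, 3 O.
Implicit hydrogens by atom environment:
  4 × C (aromatic): no H
  1 × C: 3 H
  1 × C: 1 H
  1 × C: no H
  1 × Cl: no H
  1 × F: no H
  1 × N: 2 H
  1 × O: 1 H
  1 × O (aromatic): no H
  1 × O: no H
  Total hydrogens = 7.
Molecular formula: C7H7ClFNO3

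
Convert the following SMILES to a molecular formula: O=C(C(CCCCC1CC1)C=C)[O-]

Heavy atoms from the SMILES: 11 C, 2 O.
Implicit hydrogens by atom environment:
  7 × C: 2 H each → 14
  3 × C: 1 H each → 3
  1 × C: no H
  1 × O: no H
  1 × O (charge -1): no H
  Total hydrogens = 17.
Net charge -1.
Molecular formula: C11H17O2-

C11H17O2-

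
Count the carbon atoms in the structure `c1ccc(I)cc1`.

The symbol for carbon appears 6 times in the SMILES. Lowercase c denotes aromatic carbon and counts toward C.

6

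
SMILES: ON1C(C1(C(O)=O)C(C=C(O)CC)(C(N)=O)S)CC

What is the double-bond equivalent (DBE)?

Molecular formula from the SMILES: C11H18N2O5S.
DoU = (2C + 2 + N − H − X)/2 = (2·11 + 2 + 2 − 18 − 0)/2 = 8/2 = 4.
(Structurally: 1 ring(s) + 3 π bond(s) = 4.)

4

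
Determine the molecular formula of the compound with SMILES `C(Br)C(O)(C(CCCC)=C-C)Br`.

C9H16Br2O

Heavy atoms from the SMILES: 2 Br, 9 C, 1 O.
Implicit hydrogens by atom environment:
  4 × C: 2 H each → 8
  2 × Br: no H
  2 × C: 3 H each → 6
  2 × C: no H
  1 × C: 1 H
  1 × O: 1 H
  Total hydrogens = 16.
Molecular formula: C9H16Br2O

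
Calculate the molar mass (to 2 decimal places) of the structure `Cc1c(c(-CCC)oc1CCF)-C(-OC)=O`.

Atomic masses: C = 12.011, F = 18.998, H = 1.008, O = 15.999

228.26

Molecular formula: C12H17FO3.
M = 12×12.011 + 1×18.998 + 17×1.008 + 3×15.999 = 228.26 g/mol.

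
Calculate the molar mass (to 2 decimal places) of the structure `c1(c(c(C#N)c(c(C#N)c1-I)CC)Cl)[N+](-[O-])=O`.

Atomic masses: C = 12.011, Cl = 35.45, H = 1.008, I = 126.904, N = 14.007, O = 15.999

Molecular formula: C10H5ClIN3O2.
M = 10×12.011 + 1×35.45 + 5×1.008 + 1×126.904 + 3×14.007 + 2×15.999 = 361.52 g/mol.

361.52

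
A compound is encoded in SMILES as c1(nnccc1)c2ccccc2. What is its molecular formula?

Heavy atoms from the SMILES: 10 C, 2 N.
Implicit hydrogens by atom environment:
  8 × C (aromatic): 1 H each → 8
  2 × C (aromatic): no H
  2 × N (aromatic): no H
  Total hydrogens = 8.
Molecular formula: C10H8N2

C10H8N2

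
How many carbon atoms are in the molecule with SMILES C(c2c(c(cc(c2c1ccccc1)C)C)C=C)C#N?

18

The symbol for carbon appears 18 times in the SMILES. Lowercase c denotes aromatic carbon and counts toward C.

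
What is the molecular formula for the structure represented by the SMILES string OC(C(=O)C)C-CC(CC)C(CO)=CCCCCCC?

Heavy atoms from the SMILES: 17 C, 3 O.
Implicit hydrogens by atom environment:
  9 × C: 2 H each → 18
  3 × C: 3 H each → 9
  3 × C: 1 H each → 3
  2 × C: no H
  2 × O: 1 H each → 2
  1 × O: no H
  Total hydrogens = 32.
Molecular formula: C17H32O3

C17H32O3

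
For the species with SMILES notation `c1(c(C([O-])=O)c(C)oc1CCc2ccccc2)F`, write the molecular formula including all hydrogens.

Heavy atoms from the SMILES: 14 C, 1 F, 3 O.
Implicit hydrogens by atom environment:
  5 × C (aromatic): 1 H each → 5
  5 × C (aromatic): no H
  2 × C: 2 H each → 4
  1 × C: 3 H
  1 × C: no H
  1 × F: no H
  1 × O (aromatic): no H
  1 × O: no H
  1 × O (charge -1): no H
  Total hydrogens = 12.
Net charge -1.
Molecular formula: C14H12FO3-

C14H12FO3-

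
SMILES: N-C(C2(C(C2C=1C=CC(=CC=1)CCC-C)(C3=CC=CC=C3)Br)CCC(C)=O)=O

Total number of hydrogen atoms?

Hydrogens are implicit in SMILES; fill each atom to its normal valence:
  9 × C (aromatic): 1 H each → 9
  5 × C: 2 H each → 10
  4 × C: no H
  3 × C (aromatic): no H
  2 × C: 3 H each → 6
  2 × O: no H
  1 × Br: no H
  1 × C: 1 H
  1 × N: 2 H
  Total hydrogens = 28.

28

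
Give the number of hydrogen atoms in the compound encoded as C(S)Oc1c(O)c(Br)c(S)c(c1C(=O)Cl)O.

Hydrogens are implicit in SMILES; fill each atom to its normal valence:
  6 × C (aromatic): no H
  2 × O: 1 H each → 2
  2 × O: no H
  2 × S: 1 H each → 2
  1 × Br: no H
  1 × C: 2 H
  1 × C: no H
  1 × Cl: no H
  Total hydrogens = 6.

6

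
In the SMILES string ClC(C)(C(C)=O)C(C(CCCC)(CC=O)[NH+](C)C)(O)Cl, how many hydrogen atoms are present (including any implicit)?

Hydrogens are implicit in SMILES; fill each atom to its normal valence:
  5 × C: 3 H each → 15
  4 × C: 2 H each → 8
  4 × C: no H
  2 × Cl: no H
  2 × O: no H
  1 × C: 1 H
  1 × N (charge +1): 1 H
  1 × O: 1 H
  Total hydrogens = 26.

26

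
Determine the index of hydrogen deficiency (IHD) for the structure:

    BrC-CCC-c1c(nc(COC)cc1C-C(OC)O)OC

Molecular formula from the SMILES: C15H24BrNO4.
DoU = (2C + 2 + N − H − X)/2 = (2·15 + 2 + 1 − 24 − 1)/2 = 8/2 = 4.
(Structurally: 1 ring(s) + 3 π bond(s) = 4.)

4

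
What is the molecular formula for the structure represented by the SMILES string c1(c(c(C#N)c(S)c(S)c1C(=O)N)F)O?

C8H5FN2O2S2

Heavy atoms from the SMILES: 8 C, 1 F, 2 N, 2 O, 2 S.
Implicit hydrogens by atom environment:
  6 × C (aromatic): no H
  2 × C: no H
  2 × S: 1 H each → 2
  1 × F: no H
  1 × N: 2 H
  1 × N: no H
  1 × O: 1 H
  1 × O: no H
  Total hydrogens = 5.
Molecular formula: C8H5FN2O2S2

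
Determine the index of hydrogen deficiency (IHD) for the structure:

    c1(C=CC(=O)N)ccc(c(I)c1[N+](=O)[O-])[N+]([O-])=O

Molecular formula from the SMILES: C9H6IN3O5.
DoU = (2C + 2 + N − H − X)/2 = (2·9 + 2 + 3 − 6 − 1)/2 = 16/2 = 8.
(Structurally: 1 ring(s) + 7 π bond(s) = 8.)

8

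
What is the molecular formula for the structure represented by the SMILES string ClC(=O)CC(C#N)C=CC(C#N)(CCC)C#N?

Heavy atoms from the SMILES: 12 C, 1 Cl, 3 N, 1 O.
Implicit hydrogens by atom environment:
  5 × C: no H
  3 × C: 2 H each → 6
  3 × C: 1 H each → 3
  3 × N: no H
  1 × C: 3 H
  1 × Cl: no H
  1 × O: no H
  Total hydrogens = 12.
Molecular formula: C12H12ClN3O

C12H12ClN3O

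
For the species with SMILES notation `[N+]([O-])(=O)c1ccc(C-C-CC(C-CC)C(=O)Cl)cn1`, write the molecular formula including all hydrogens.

Heavy atoms from the SMILES: 13 C, 1 Cl, 2 N, 3 O.
Implicit hydrogens by atom environment:
  5 × C: 2 H each → 10
  3 × C (aromatic): 1 H each → 3
  2 × C (aromatic): no H
  2 × O: no H
  1 × C: 3 H
  1 × C: 1 H
  1 × C: no H
  1 × Cl: no H
  1 × N (aromatic): no H
  1 × N (charge +1): no H
  1 × O (charge -1): no H
  Total hydrogens = 17.
Molecular formula: C13H17ClN2O3

C13H17ClN2O3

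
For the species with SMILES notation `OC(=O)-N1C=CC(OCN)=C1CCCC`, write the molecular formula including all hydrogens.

C10H16N2O3

Heavy atoms from the SMILES: 10 C, 2 N, 3 O.
Implicit hydrogens by atom environment:
  4 × C: 2 H each → 8
  2 × C (aromatic): 1 H each → 2
  2 × C (aromatic): no H
  2 × O: no H
  1 × C: 3 H
  1 × C: no H
  1 × N: 2 H
  1 × N (aromatic): no H
  1 × O: 1 H
  Total hydrogens = 16.
Molecular formula: C10H16N2O3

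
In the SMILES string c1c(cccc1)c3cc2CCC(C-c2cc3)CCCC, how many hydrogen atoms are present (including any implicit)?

24

Hydrogens are implicit in SMILES; fill each atom to its normal valence:
  8 × C (aromatic): 1 H each → 8
  6 × C: 2 H each → 12
  4 × C (aromatic): no H
  1 × C: 3 H
  1 × C: 1 H
  Total hydrogens = 24.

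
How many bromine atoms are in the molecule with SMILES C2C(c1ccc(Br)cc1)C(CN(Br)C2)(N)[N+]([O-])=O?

2

The symbol for bromine appears 2 times in the SMILES.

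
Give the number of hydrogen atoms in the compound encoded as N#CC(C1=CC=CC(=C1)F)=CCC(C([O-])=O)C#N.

8

Hydrogens are implicit in SMILES; fill each atom to its normal valence:
  4 × C (aromatic): 1 H each → 4
  4 × C: no H
  2 × C: 1 H each → 2
  2 × C (aromatic): no H
  2 × N: no H
  1 × C: 2 H
  1 × F: no H
  1 × O: no H
  1 × O (charge -1): no H
  Total hydrogens = 8.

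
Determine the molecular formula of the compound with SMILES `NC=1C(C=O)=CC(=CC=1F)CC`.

C9H10FNO

Heavy atoms from the SMILES: 9 C, 1 F, 1 N, 1 O.
Implicit hydrogens by atom environment:
  4 × C (aromatic): no H
  2 × C (aromatic): 1 H each → 2
  1 × C: 3 H
  1 × C: 2 H
  1 × C: 1 H
  1 × F: no H
  1 × N: 2 H
  1 × O: no H
  Total hydrogens = 10.
Molecular formula: C9H10FNO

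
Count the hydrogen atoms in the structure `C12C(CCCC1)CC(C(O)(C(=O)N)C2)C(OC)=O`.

21

Hydrogens are implicit in SMILES; fill each atom to its normal valence:
  6 × C: 2 H each → 12
  3 × C: 1 H each → 3
  3 × C: no H
  3 × O: no H
  1 × C: 3 H
  1 × N: 2 H
  1 × O: 1 H
  Total hydrogens = 21.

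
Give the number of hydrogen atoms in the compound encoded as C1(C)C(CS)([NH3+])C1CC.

16

Hydrogens are implicit in SMILES; fill each atom to its normal valence:
  2 × C: 3 H each → 6
  2 × C: 2 H each → 4
  2 × C: 1 H each → 2
  1 × C: no H
  1 × N (charge +1): 3 H
  1 × S: 1 H
  Total hydrogens = 16.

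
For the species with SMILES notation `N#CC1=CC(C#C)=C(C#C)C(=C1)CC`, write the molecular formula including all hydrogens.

Heavy atoms from the SMILES: 13 C, 1 N.
Implicit hydrogens by atom environment:
  4 × C (aromatic): no H
  3 × C: no H
  2 × C (aromatic): 1 H each → 2
  2 × C: 1 H each → 2
  1 × C: 3 H
  1 × C: 2 H
  1 × N: no H
  Total hydrogens = 9.
Molecular formula: C13H9N

C13H9N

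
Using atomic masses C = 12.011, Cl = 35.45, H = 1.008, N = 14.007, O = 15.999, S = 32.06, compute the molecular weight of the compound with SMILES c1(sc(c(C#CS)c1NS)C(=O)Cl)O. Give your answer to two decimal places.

Molecular formula: C7H4ClNO2S3.
M = 7×12.011 + 1×35.45 + 4×1.008 + 1×14.007 + 2×15.999 + 3×32.06 = 265.74 g/mol.

265.74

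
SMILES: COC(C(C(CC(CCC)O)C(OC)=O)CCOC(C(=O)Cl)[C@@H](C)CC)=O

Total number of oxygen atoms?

7

The symbol for oxygen appears 7 times in the SMILES.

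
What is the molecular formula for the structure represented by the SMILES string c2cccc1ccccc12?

C10H8

Heavy atoms from the SMILES: 10 C.
Implicit hydrogens by atom environment:
  8 × C (aromatic): 1 H each → 8
  2 × C (aromatic): no H
  Total hydrogens = 8.
Molecular formula: C10H8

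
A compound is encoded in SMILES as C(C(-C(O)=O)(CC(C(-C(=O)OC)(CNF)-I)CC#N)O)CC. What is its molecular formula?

Heavy atoms from the SMILES: 13 C, 1 F, 1 I, 2 N, 5 O.
Implicit hydrogens by atom environment:
  5 × C: 2 H each → 10
  5 × C: no H
  3 × O: no H
  2 × C: 3 H each → 6
  2 × O: 1 H each → 2
  1 × C: 1 H
  1 × F: no H
  1 × I: no H
  1 × N: 1 H
  1 × N: no H
  Total hydrogens = 20.
Molecular formula: C13H20FIN2O5

C13H20FIN2O5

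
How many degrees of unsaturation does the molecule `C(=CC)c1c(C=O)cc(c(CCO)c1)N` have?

Molecular formula from the SMILES: C12H15NO2.
DoU = (2C + 2 + N − H − X)/2 = (2·12 + 2 + 1 − 15 − 0)/2 = 12/2 = 6.
(Structurally: 1 ring(s) + 5 π bond(s) = 6.)

6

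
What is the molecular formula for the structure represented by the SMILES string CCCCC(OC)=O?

Heavy atoms from the SMILES: 6 C, 2 O.
Implicit hydrogens by atom environment:
  3 × C: 2 H each → 6
  2 × C: 3 H each → 6
  2 × O: no H
  1 × C: no H
  Total hydrogens = 12.
Molecular formula: C6H12O2

C6H12O2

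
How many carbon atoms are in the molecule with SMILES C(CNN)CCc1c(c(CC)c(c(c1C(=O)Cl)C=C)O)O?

The symbol for carbon appears 15 times in the SMILES. Lowercase c denotes aromatic carbon and counts toward C.

15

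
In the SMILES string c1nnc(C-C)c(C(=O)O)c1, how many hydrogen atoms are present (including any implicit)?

8

Hydrogens are implicit in SMILES; fill each atom to its normal valence:
  2 × C (aromatic): 1 H each → 2
  2 × C (aromatic): no H
  2 × N (aromatic): no H
  1 × C: 3 H
  1 × C: 2 H
  1 × C: no H
  1 × O: 1 H
  1 × O: no H
  Total hydrogens = 8.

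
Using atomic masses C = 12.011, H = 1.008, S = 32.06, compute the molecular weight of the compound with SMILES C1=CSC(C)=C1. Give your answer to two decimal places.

Molecular formula: C5H6S.
M = 5×12.011 + 6×1.008 + 1×32.06 = 98.16 g/mol.

98.16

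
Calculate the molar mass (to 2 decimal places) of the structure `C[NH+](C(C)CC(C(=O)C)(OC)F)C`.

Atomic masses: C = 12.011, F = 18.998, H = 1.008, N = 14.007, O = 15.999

Molecular formula: C9H19FNO2+.
M = 9×12.011 + 1×18.998 + 19×1.008 + 1×14.007 + 2×15.999 = 192.25 g/mol.

192.25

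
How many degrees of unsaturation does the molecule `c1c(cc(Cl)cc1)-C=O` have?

5

Molecular formula from the SMILES: C7H5ClO.
DoU = (2C + 2 + N − H − X)/2 = (2·7 + 2 + 0 − 5 − 1)/2 = 10/2 = 5.
(Structurally: 1 ring(s) + 4 π bond(s) = 5.)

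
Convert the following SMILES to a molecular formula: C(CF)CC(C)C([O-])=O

C6H10FO2-

Heavy atoms from the SMILES: 6 C, 1 F, 2 O.
Implicit hydrogens by atom environment:
  3 × C: 2 H each → 6
  1 × C: 3 H
  1 × C: 1 H
  1 × C: no H
  1 × F: no H
  1 × O: no H
  1 × O (charge -1): no H
  Total hydrogens = 10.
Net charge -1.
Molecular formula: C6H10FO2-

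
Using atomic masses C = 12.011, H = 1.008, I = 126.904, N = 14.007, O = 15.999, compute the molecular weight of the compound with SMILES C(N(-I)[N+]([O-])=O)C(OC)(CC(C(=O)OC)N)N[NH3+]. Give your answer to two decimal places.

Molecular formula: C7H17IN5O5+.
M = 7×12.011 + 17×1.008 + 1×126.904 + 5×14.007 + 5×15.999 = 378.15 g/mol.

378.15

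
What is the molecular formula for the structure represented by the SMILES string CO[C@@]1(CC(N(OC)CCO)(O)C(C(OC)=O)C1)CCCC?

C15H29NO6

Heavy atoms from the SMILES: 15 C, 1 N, 6 O.
Implicit hydrogens by atom environment:
  7 × C: 2 H each → 14
  4 × C: 3 H each → 12
  4 × O: no H
  3 × C: no H
  2 × O: 1 H each → 2
  1 × C: 1 H
  1 × N: no H
  Total hydrogens = 29.
Molecular formula: C15H29NO6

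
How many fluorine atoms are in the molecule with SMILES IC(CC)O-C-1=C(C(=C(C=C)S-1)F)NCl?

The symbol for fluorine appears 1 time in the SMILES.

1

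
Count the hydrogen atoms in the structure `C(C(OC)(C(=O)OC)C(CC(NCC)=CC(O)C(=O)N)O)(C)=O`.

24

Hydrogens are implicit in SMILES; fill each atom to its normal valence:
  5 × C: no H
  5 × O: no H
  4 × C: 3 H each → 12
  3 × C: 1 H each → 3
  2 × C: 2 H each → 4
  2 × O: 1 H each → 2
  1 × N: 2 H
  1 × N: 1 H
  Total hydrogens = 24.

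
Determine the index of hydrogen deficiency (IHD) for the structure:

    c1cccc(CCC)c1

Molecular formula from the SMILES: C9H12.
DoU = (2C + 2 + N − H − X)/2 = (2·9 + 2 + 0 − 12 − 0)/2 = 8/2 = 4.
(Structurally: 1 ring(s) + 3 π bond(s) = 4.)

4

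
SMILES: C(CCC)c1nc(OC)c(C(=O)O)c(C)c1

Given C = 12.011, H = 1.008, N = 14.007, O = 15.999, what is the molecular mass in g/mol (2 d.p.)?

223.27

Molecular formula: C12H17NO3.
M = 12×12.011 + 17×1.008 + 1×14.007 + 3×15.999 = 223.27 g/mol.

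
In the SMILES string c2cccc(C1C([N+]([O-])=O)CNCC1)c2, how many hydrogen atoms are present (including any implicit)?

14

Hydrogens are implicit in SMILES; fill each atom to its normal valence:
  5 × C (aromatic): 1 H each → 5
  3 × C: 2 H each → 6
  2 × C: 1 H each → 2
  1 × C (aromatic): no H
  1 × N: 1 H
  1 × N (charge +1): no H
  1 × O: no H
  1 × O (charge -1): no H
  Total hydrogens = 14.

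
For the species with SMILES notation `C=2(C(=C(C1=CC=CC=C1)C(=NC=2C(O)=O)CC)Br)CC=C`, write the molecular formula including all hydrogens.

C17H16BrNO2

Heavy atoms from the SMILES: 1 Br, 17 C, 1 N, 2 O.
Implicit hydrogens by atom environment:
  6 × C (aromatic): no H
  5 × C (aromatic): 1 H each → 5
  3 × C: 2 H each → 6
  1 × Br: no H
  1 × C: 3 H
  1 × C: 1 H
  1 × C: no H
  1 × N (aromatic): no H
  1 × O: 1 H
  1 × O: no H
  Total hydrogens = 16.
Molecular formula: C17H16BrNO2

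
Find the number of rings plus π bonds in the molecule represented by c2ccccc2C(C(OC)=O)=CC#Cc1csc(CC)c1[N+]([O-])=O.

12

Molecular formula from the SMILES: C18H15NO4S.
DoU = (2C + 2 + N − H − X)/2 = (2·18 + 2 + 1 − 15 − 0)/2 = 24/2 = 12.
(Structurally: 2 ring(s) + 10 π bond(s) = 12.)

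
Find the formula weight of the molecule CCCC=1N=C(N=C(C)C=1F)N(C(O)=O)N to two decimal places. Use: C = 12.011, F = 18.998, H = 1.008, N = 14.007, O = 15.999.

228.23

Molecular formula: C9H13FN4O2.
M = 9×12.011 + 1×18.998 + 13×1.008 + 4×14.007 + 2×15.999 = 228.23 g/mol.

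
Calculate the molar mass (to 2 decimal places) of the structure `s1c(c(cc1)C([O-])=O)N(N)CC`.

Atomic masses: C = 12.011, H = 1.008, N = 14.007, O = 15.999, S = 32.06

185.22

Molecular formula: C7H9N2O2S-.
M = 7×12.011 + 9×1.008 + 2×14.007 + 2×15.999 + 1×32.06 = 185.22 g/mol.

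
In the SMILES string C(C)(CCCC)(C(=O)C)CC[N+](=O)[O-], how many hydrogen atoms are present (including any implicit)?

Hydrogens are implicit in SMILES; fill each atom to its normal valence:
  5 × C: 2 H each → 10
  3 × C: 3 H each → 9
  2 × C: no H
  2 × O: no H
  1 × N (charge +1): no H
  1 × O (charge -1): no H
  Total hydrogens = 19.

19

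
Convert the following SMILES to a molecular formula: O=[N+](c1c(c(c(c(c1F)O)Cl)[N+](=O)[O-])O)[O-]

C6H2ClFN2O6

Heavy atoms from the SMILES: 6 C, 1 Cl, 1 F, 2 N, 6 O.
Implicit hydrogens by atom environment:
  6 × C (aromatic): no H
  2 × N (charge +1): no H
  2 × O: 1 H each → 2
  2 × O: no H
  2 × O (charge -1): no H
  1 × Cl: no H
  1 × F: no H
  Total hydrogens = 2.
Molecular formula: C6H2ClFN2O6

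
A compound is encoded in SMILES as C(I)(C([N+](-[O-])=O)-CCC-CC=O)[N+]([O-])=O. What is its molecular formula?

Heavy atoms from the SMILES: 7 C, 1 I, 2 N, 5 O.
Implicit hydrogens by atom environment:
  4 × C: 2 H each → 8
  3 × C: 1 H each → 3
  3 × O: no H
  2 × N (charge +1): no H
  2 × O (charge -1): no H
  1 × I: no H
  Total hydrogens = 11.
Molecular formula: C7H11IN2O5

C7H11IN2O5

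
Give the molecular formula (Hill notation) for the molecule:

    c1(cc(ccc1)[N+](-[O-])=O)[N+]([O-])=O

Heavy atoms from the SMILES: 6 C, 2 N, 4 O.
Implicit hydrogens by atom environment:
  4 × C (aromatic): 1 H each → 4
  2 × C (aromatic): no H
  2 × N (charge +1): no H
  2 × O: no H
  2 × O (charge -1): no H
  Total hydrogens = 4.
Molecular formula: C6H4N2O4

C6H4N2O4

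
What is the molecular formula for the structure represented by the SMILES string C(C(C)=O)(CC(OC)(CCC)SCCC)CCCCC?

C17H34O2S

Heavy atoms from the SMILES: 17 C, 2 O, 1 S.
Implicit hydrogens by atom environment:
  9 × C: 2 H each → 18
  5 × C: 3 H each → 15
  2 × C: no H
  2 × O: no H
  1 × C: 1 H
  1 × S: no H
  Total hydrogens = 34.
Molecular formula: C17H34O2S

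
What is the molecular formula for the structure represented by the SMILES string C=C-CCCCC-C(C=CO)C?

C11H20O

Heavy atoms from the SMILES: 11 C, 1 O.
Implicit hydrogens by atom environment:
  6 × C: 2 H each → 12
  4 × C: 1 H each → 4
  1 × C: 3 H
  1 × O: 1 H
  Total hydrogens = 20.
Molecular formula: C11H20O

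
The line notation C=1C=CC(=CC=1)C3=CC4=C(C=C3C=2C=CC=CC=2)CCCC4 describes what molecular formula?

Heavy atoms from the SMILES: 22 C.
Implicit hydrogens by atom environment:
  12 × C (aromatic): 1 H each → 12
  6 × C (aromatic): no H
  4 × C: 2 H each → 8
  Total hydrogens = 20.
Molecular formula: C22H20

C22H20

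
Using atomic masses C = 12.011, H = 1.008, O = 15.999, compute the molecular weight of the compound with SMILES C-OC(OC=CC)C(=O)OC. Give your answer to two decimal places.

160.17

Molecular formula: C7H12O4.
M = 7×12.011 + 12×1.008 + 4×15.999 = 160.17 g/mol.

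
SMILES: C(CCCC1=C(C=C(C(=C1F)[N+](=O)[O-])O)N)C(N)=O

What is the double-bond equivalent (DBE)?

Molecular formula from the SMILES: C11H14FN3O4.
DoU = (2C + 2 + N − H − X)/2 = (2·11 + 2 + 3 − 14 − 1)/2 = 12/2 = 6.
(Structurally: 1 ring(s) + 5 π bond(s) = 6.)

6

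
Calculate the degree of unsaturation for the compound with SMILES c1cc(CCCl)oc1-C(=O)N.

4

Molecular formula from the SMILES: C7H8ClNO2.
DoU = (2C + 2 + N − H − X)/2 = (2·7 + 2 + 1 − 8 − 1)/2 = 8/2 = 4.
(Structurally: 1 ring(s) + 3 π bond(s) = 4.)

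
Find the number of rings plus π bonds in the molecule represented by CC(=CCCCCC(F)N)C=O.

2

Molecular formula from the SMILES: C9H16FNO.
DoU = (2C + 2 + N − H − X)/2 = (2·9 + 2 + 1 − 16 − 1)/2 = 4/2 = 2.
(Structurally: 0 ring(s) + 2 π bond(s) = 2.)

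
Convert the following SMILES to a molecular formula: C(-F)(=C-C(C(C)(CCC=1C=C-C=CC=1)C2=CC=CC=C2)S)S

C19H21FS2

Heavy atoms from the SMILES: 19 C, 1 F, 2 S.
Implicit hydrogens by atom environment:
  10 × C (aromatic): 1 H each → 10
  2 × C: 2 H each → 4
  2 × C: 1 H each → 2
  2 × C: no H
  2 × C (aromatic): no H
  2 × S: 1 H each → 2
  1 × C: 3 H
  1 × F: no H
  Total hydrogens = 21.
Molecular formula: C19H21FS2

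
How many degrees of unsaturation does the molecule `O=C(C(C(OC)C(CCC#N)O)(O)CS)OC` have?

3

Molecular formula from the SMILES: C10H17NO5S.
DoU = (2C + 2 + N − H − X)/2 = (2·10 + 2 + 1 − 17 − 0)/2 = 6/2 = 3.
(Structurally: 0 ring(s) + 3 π bond(s) = 3.)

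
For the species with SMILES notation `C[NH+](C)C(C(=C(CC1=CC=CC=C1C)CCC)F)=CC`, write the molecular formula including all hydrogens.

Heavy atoms from the SMILES: 18 C, 1 F, 1 N.
Implicit hydrogens by atom environment:
  5 × C: 3 H each → 15
  4 × C (aromatic): 1 H each → 4
  3 × C: 2 H each → 6
  3 × C: no H
  2 × C (aromatic): no H
  1 × C: 1 H
  1 × F: no H
  1 × N (charge +1): 1 H
  Total hydrogens = 27.
Net charge +1.
Molecular formula: C18H27FN+

C18H27FN+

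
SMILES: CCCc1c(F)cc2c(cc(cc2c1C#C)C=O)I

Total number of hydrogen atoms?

Hydrogens are implicit in SMILES; fill each atom to its normal valence:
  7 × C (aromatic): no H
  3 × C (aromatic): 1 H each → 3
  2 × C: 2 H each → 4
  2 × C: 1 H each → 2
  1 × C: 3 H
  1 × C: no H
  1 × F: no H
  1 × I: no H
  1 × O: no H
  Total hydrogens = 12.

12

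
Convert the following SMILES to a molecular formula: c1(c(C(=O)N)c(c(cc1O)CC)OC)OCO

Heavy atoms from the SMILES: 11 C, 1 N, 5 O.
Implicit hydrogens by atom environment:
  5 × C (aromatic): no H
  3 × O: no H
  2 × C: 3 H each → 6
  2 × C: 2 H each → 4
  2 × O: 1 H each → 2
  1 × C (aromatic): 1 H
  1 × C: no H
  1 × N: 2 H
  Total hydrogens = 15.
Molecular formula: C11H15NO5

C11H15NO5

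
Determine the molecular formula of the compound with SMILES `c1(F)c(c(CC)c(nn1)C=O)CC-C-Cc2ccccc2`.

C17H19FN2O

Heavy atoms from the SMILES: 17 C, 1 F, 2 N, 1 O.
Implicit hydrogens by atom environment:
  5 × C: 2 H each → 10
  5 × C (aromatic): 1 H each → 5
  5 × C (aromatic): no H
  2 × N (aromatic): no H
  1 × C: 3 H
  1 × C: 1 H
  1 × F: no H
  1 × O: no H
  Total hydrogens = 19.
Molecular formula: C17H19FN2O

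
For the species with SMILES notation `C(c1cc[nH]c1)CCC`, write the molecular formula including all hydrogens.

C8H13N

Heavy atoms from the SMILES: 8 C, 1 N.
Implicit hydrogens by atom environment:
  3 × C: 2 H each → 6
  3 × C (aromatic): 1 H each → 3
  1 × C: 3 H
  1 × C (aromatic): no H
  1 × N (aromatic): 1 H
  Total hydrogens = 13.
Molecular formula: C8H13N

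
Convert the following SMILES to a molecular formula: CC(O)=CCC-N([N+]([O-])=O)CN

C6H13N3O3

Heavy atoms from the SMILES: 6 C, 3 N, 3 O.
Implicit hydrogens by atom environment:
  3 × C: 2 H each → 6
  1 × C: 3 H
  1 × C: 1 H
  1 × C: no H
  1 × N: 2 H
  1 × N: no H
  1 × N (charge +1): no H
  1 × O: 1 H
  1 × O: no H
  1 × O (charge -1): no H
  Total hydrogens = 13.
Molecular formula: C6H13N3O3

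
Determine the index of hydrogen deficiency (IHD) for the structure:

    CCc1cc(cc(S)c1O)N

4

Molecular formula from the SMILES: C8H11NOS.
DoU = (2C + 2 + N − H − X)/2 = (2·8 + 2 + 1 − 11 − 0)/2 = 8/2 = 4.
(Structurally: 1 ring(s) + 3 π bond(s) = 4.)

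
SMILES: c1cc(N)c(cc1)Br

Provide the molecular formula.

Heavy atoms from the SMILES: 1 Br, 6 C, 1 N.
Implicit hydrogens by atom environment:
  4 × C (aromatic): 1 H each → 4
  2 × C (aromatic): no H
  1 × Br: no H
  1 × N: 2 H
  Total hydrogens = 6.
Molecular formula: C6H6BrN

C6H6BrN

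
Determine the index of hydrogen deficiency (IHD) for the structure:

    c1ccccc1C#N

6

Molecular formula from the SMILES: C7H5N.
DoU = (2C + 2 + N − H − X)/2 = (2·7 + 2 + 1 − 5 − 0)/2 = 12/2 = 6.
(Structurally: 1 ring(s) + 5 π bond(s) = 6.)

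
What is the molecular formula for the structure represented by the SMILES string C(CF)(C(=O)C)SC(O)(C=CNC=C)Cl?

C9H13ClFNO2S

Heavy atoms from the SMILES: 9 C, 1 Cl, 1 F, 1 N, 2 O, 1 S.
Implicit hydrogens by atom environment:
  4 × C: 1 H each → 4
  2 × C: 2 H each → 4
  2 × C: no H
  1 × C: 3 H
  1 × Cl: no H
  1 × F: no H
  1 × N: 1 H
  1 × O: 1 H
  1 × O: no H
  1 × S: no H
  Total hydrogens = 13.
Molecular formula: C9H13ClFNO2S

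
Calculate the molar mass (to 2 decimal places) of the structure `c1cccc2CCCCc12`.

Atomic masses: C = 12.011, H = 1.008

Molecular formula: C10H12.
M = 10×12.011 + 12×1.008 = 132.21 g/mol.

132.21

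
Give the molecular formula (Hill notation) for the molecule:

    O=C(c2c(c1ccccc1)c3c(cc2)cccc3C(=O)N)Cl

C18H12ClNO2

Heavy atoms from the SMILES: 18 C, 1 Cl, 1 N, 2 O.
Implicit hydrogens by atom environment:
  10 × C (aromatic): 1 H each → 10
  6 × C (aromatic): no H
  2 × C: no H
  2 × O: no H
  1 × Cl: no H
  1 × N: 2 H
  Total hydrogens = 12.
Molecular formula: C18H12ClNO2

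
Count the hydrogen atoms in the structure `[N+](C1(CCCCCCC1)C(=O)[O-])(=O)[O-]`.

Hydrogens are implicit in SMILES; fill each atom to its normal valence:
  7 × C: 2 H each → 14
  2 × C: no H
  2 × O: no H
  2 × O (charge -1): no H
  1 × N (charge +1): no H
  Total hydrogens = 14.

14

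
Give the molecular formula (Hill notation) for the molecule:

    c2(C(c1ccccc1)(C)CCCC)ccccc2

C18H22

Heavy atoms from the SMILES: 18 C.
Implicit hydrogens by atom environment:
  10 × C (aromatic): 1 H each → 10
  3 × C: 2 H each → 6
  2 × C: 3 H each → 6
  2 × C (aromatic): no H
  1 × C: no H
  Total hydrogens = 22.
Molecular formula: C18H22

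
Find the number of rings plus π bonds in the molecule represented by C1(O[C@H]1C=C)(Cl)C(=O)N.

Molecular formula from the SMILES: C5H6ClNO2.
DoU = (2C + 2 + N − H − X)/2 = (2·5 + 2 + 1 − 6 − 1)/2 = 6/2 = 3.
(Structurally: 1 ring(s) + 2 π bond(s) = 3.)

3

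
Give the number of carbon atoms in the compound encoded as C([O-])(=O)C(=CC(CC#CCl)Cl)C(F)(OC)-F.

The symbol for carbon appears 9 times in the SMILES. (Cl is a single chlorine, not C + l.)

9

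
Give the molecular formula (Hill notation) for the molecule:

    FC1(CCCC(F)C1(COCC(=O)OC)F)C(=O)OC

Heavy atoms from the SMILES: 12 C, 3 F, 5 O.
Implicit hydrogens by atom environment:
  5 × C: 2 H each → 10
  5 × O: no H
  4 × C: no H
  3 × F: no H
  2 × C: 3 H each → 6
  1 × C: 1 H
  Total hydrogens = 17.
Molecular formula: C12H17F3O5

C12H17F3O5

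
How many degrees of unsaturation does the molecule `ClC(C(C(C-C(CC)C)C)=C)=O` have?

Molecular formula from the SMILES: C10H17ClO.
DoU = (2C + 2 + N − H − X)/2 = (2·10 + 2 + 0 − 17 − 1)/2 = 4/2 = 2.
(Structurally: 0 ring(s) + 2 π bond(s) = 2.)

2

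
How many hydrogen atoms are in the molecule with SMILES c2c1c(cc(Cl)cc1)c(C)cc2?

9

Hydrogens are implicit in SMILES; fill each atom to its normal valence:
  6 × C (aromatic): 1 H each → 6
  4 × C (aromatic): no H
  1 × C: 3 H
  1 × Cl: no H
  Total hydrogens = 9.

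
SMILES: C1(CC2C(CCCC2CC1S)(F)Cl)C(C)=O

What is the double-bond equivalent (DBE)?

3

Molecular formula from the SMILES: C12H18ClFOS.
DoU = (2C + 2 + N − H − X)/2 = (2·12 + 2 + 0 − 18 − 2)/2 = 6/2 = 3.
(Structurally: 2 ring(s) + 1 π bond(s) = 3.)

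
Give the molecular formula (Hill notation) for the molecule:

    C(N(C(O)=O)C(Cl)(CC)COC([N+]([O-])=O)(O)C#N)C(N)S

Heavy atoms from the SMILES: 9 C, 1 Cl, 4 N, 6 O, 1 S.
Implicit hydrogens by atom environment:
  4 × C: no H
  3 × C: 2 H each → 6
  3 × O: no H
  2 × N: no H
  2 × O: 1 H each → 2
  1 × C: 3 H
  1 × C: 1 H
  1 × Cl: no H
  1 × N: 2 H
  1 × N (charge +1): no H
  1 × O (charge -1): no H
  1 × S: 1 H
  Total hydrogens = 15.
Molecular formula: C9H15ClN4O6S

C9H15ClN4O6S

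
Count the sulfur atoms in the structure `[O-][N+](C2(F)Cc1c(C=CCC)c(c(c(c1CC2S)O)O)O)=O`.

1

The symbol for sulfur appears 1 time in the SMILES.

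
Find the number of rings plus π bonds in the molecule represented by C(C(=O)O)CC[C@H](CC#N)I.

Molecular formula from the SMILES: C7H10INO2.
DoU = (2C + 2 + N − H − X)/2 = (2·7 + 2 + 1 − 10 − 1)/2 = 6/2 = 3.
(Structurally: 0 ring(s) + 3 π bond(s) = 3.)

3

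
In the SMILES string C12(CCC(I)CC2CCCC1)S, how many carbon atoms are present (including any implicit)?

10

The symbol for carbon appears 10 times in the SMILES.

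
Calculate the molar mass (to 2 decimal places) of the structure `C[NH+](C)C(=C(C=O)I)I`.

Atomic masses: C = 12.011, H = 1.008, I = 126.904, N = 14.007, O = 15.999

Molecular formula: C5H8I2NO+.
M = 5×12.011 + 8×1.008 + 2×126.904 + 1×14.007 + 1×15.999 = 351.93 g/mol.

351.93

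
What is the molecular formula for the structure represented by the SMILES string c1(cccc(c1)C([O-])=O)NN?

Heavy atoms from the SMILES: 7 C, 2 N, 2 O.
Implicit hydrogens by atom environment:
  4 × C (aromatic): 1 H each → 4
  2 × C (aromatic): no H
  1 × C: no H
  1 × N: 2 H
  1 × N: 1 H
  1 × O: no H
  1 × O (charge -1): no H
  Total hydrogens = 7.
Net charge -1.
Molecular formula: C7H7N2O2-

C7H7N2O2-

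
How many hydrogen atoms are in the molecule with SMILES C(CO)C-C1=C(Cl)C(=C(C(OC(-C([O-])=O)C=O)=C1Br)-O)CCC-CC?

Hydrogens are implicit in SMILES; fill each atom to its normal valence:
  7 × C: 2 H each → 14
  6 × C (aromatic): no H
  3 × O: no H
  2 × C: 1 H each → 2
  2 × O: 1 H each → 2
  1 × Br: no H
  1 × C: 3 H
  1 × C: no H
  1 × Cl: no H
  1 × O (charge -1): no H
  Total hydrogens = 21.

21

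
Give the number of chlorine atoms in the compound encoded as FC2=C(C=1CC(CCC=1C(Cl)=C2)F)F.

1

The symbol for chlorine appears 1 time in the SMILES.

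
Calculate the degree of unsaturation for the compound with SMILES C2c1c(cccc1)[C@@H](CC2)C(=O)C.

6

Molecular formula from the SMILES: C12H14O.
DoU = (2C + 2 + N − H − X)/2 = (2·12 + 2 + 0 − 14 − 0)/2 = 12/2 = 6.
(Structurally: 2 ring(s) + 4 π bond(s) = 6.)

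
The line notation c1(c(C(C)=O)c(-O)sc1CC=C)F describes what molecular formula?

C9H9FO2S

Heavy atoms from the SMILES: 9 C, 1 F, 2 O, 1 S.
Implicit hydrogens by atom environment:
  4 × C (aromatic): no H
  2 × C: 2 H each → 4
  1 × C: 3 H
  1 × C: 1 H
  1 × C: no H
  1 × F: no H
  1 × O: 1 H
  1 × O: no H
  1 × S (aromatic): no H
  Total hydrogens = 9.
Molecular formula: C9H9FO2S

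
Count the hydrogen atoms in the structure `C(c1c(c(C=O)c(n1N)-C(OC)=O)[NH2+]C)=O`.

Hydrogens are implicit in SMILES; fill each atom to its normal valence:
  4 × C (aromatic): no H
  4 × O: no H
  2 × C: 3 H each → 6
  2 × C: 1 H each → 2
  1 × C: no H
  1 × N (charge +1): 2 H
  1 × N: 2 H
  1 × N (aromatic): no H
  Total hydrogens = 12.

12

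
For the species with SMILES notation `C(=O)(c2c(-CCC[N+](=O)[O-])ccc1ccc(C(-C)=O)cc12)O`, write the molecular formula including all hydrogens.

Heavy atoms from the SMILES: 16 C, 1 N, 5 O.
Implicit hydrogens by atom environment:
  5 × C (aromatic): 1 H each → 5
  5 × C (aromatic): no H
  3 × C: 2 H each → 6
  3 × O: no H
  2 × C: no H
  1 × C: 3 H
  1 × N (charge +1): no H
  1 × O: 1 H
  1 × O (charge -1): no H
  Total hydrogens = 15.
Molecular formula: C16H15NO5

C16H15NO5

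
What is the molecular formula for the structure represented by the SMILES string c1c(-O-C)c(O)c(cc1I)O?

C7H7IO3

Heavy atoms from the SMILES: 7 C, 1 I, 3 O.
Implicit hydrogens by atom environment:
  4 × C (aromatic): no H
  2 × C (aromatic): 1 H each → 2
  2 × O: 1 H each → 2
  1 × C: 3 H
  1 × I: no H
  1 × O: no H
  Total hydrogens = 7.
Molecular formula: C7H7IO3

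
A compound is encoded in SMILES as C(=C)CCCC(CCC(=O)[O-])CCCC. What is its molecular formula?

C13H23O2-

Heavy atoms from the SMILES: 13 C, 2 O.
Implicit hydrogens by atom environment:
  9 × C: 2 H each → 18
  2 × C: 1 H each → 2
  1 × C: 3 H
  1 × C: no H
  1 × O: no H
  1 × O (charge -1): no H
  Total hydrogens = 23.
Net charge -1.
Molecular formula: C13H23O2-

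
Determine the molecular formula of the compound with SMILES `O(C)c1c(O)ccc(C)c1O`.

C8H10O3

Heavy atoms from the SMILES: 8 C, 3 O.
Implicit hydrogens by atom environment:
  4 × C (aromatic): no H
  2 × C: 3 H each → 6
  2 × C (aromatic): 1 H each → 2
  2 × O: 1 H each → 2
  1 × O: no H
  Total hydrogens = 10.
Molecular formula: C8H10O3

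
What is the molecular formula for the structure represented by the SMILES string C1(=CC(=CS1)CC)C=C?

Heavy atoms from the SMILES: 8 C, 1 S.
Implicit hydrogens by atom environment:
  2 × C: 2 H each → 4
  2 × C (aromatic): 1 H each → 2
  2 × C (aromatic): no H
  1 × C: 3 H
  1 × C: 1 H
  1 × S (aromatic): no H
  Total hydrogens = 10.
Molecular formula: C8H10S

C8H10S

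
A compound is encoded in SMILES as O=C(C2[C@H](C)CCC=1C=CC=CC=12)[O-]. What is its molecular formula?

C12H13O2-

Heavy atoms from the SMILES: 12 C, 2 O.
Implicit hydrogens by atom environment:
  4 × C (aromatic): 1 H each → 4
  2 × C: 2 H each → 4
  2 × C: 1 H each → 2
  2 × C (aromatic): no H
  1 × C: 3 H
  1 × C: no H
  1 × O: no H
  1 × O (charge -1): no H
  Total hydrogens = 13.
Net charge -1.
Molecular formula: C12H13O2-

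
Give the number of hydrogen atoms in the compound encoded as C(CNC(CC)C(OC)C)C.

21

Hydrogens are implicit in SMILES; fill each atom to its normal valence:
  4 × C: 3 H each → 12
  3 × C: 2 H each → 6
  2 × C: 1 H each → 2
  1 × N: 1 H
  1 × O: no H
  Total hydrogens = 21.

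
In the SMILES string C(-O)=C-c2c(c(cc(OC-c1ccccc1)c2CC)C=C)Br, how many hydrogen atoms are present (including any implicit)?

19

Hydrogens are implicit in SMILES; fill each atom to its normal valence:
  6 × C (aromatic): 1 H each → 6
  6 × C (aromatic): no H
  3 × C: 2 H each → 6
  3 × C: 1 H each → 3
  1 × Br: no H
  1 × C: 3 H
  1 × O: 1 H
  1 × O: no H
  Total hydrogens = 19.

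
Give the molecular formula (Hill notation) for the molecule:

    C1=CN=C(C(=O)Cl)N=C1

C5H3ClN2O

Heavy atoms from the SMILES: 5 C, 1 Cl, 2 N, 1 O.
Implicit hydrogens by atom environment:
  3 × C (aromatic): 1 H each → 3
  2 × N (aromatic): no H
  1 × C (aromatic): no H
  1 × C: no H
  1 × Cl: no H
  1 × O: no H
  Total hydrogens = 3.
Molecular formula: C5H3ClN2O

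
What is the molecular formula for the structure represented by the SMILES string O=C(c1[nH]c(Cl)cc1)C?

C6H6ClNO

Heavy atoms from the SMILES: 6 C, 1 Cl, 1 N, 1 O.
Implicit hydrogens by atom environment:
  2 × C (aromatic): 1 H each → 2
  2 × C (aromatic): no H
  1 × C: 3 H
  1 × C: no H
  1 × Cl: no H
  1 × N (aromatic): 1 H
  1 × O: no H
  Total hydrogens = 6.
Molecular formula: C6H6ClNO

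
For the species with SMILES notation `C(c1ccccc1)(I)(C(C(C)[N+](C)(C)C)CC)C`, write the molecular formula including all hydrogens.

Heavy atoms from the SMILES: 16 C, 1 I, 1 N.
Implicit hydrogens by atom environment:
  6 × C: 3 H each → 18
  5 × C (aromatic): 1 H each → 5
  2 × C: 1 H each → 2
  1 × C: 2 H
  1 × C: no H
  1 × C (aromatic): no H
  1 × I: no H
  1 × N (charge +1): no H
  Total hydrogens = 27.
Net charge +1.
Molecular formula: C16H27IN+

C16H27IN+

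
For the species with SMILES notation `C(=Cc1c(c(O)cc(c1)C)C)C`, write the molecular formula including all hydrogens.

Heavy atoms from the SMILES: 11 C, 1 O.
Implicit hydrogens by atom environment:
  4 × C (aromatic): no H
  3 × C: 3 H each → 9
  2 × C (aromatic): 1 H each → 2
  2 × C: 1 H each → 2
  1 × O: 1 H
  Total hydrogens = 14.
Molecular formula: C11H14O

C11H14O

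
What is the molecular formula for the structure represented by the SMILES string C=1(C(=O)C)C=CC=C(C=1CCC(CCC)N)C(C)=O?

Heavy atoms from the SMILES: 16 C, 1 N, 2 O.
Implicit hydrogens by atom environment:
  4 × C: 2 H each → 8
  3 × C: 3 H each → 9
  3 × C (aromatic): 1 H each → 3
  3 × C (aromatic): no H
  2 × C: no H
  2 × O: no H
  1 × C: 1 H
  1 × N: 2 H
  Total hydrogens = 23.
Molecular formula: C16H23NO2

C16H23NO2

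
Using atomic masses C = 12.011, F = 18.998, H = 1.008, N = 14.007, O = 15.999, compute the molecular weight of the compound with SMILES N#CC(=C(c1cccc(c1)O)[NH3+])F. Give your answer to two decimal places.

179.17

Molecular formula: C9H8FN2O+.
M = 9×12.011 + 1×18.998 + 8×1.008 + 2×14.007 + 1×15.999 = 179.17 g/mol.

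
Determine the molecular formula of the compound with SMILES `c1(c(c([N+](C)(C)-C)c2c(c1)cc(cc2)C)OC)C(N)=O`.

Heavy atoms from the SMILES: 16 C, 2 N, 2 O.
Implicit hydrogens by atom environment:
  6 × C (aromatic): no H
  5 × C: 3 H each → 15
  4 × C (aromatic): 1 H each → 4
  2 × O: no H
  1 × C: no H
  1 × N: 2 H
  1 × N (charge +1): no H
  Total hydrogens = 21.
Net charge +1.
Molecular formula: C16H21N2O2+

C16H21N2O2+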